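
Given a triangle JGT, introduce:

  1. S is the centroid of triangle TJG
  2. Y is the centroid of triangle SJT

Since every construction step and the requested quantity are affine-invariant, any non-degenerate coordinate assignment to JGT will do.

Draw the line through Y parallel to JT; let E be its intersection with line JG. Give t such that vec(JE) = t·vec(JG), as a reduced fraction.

Assign J = (0, 0), G = (1, 0), T = (0, 1) — the answer is frame-independent, so this choice is without loss of generality.
1. S is the centroid of triangle TJG ⇒ S = (1/3, 1/3)
2. Y is the centroid of triangle SJT ⇒ Y = (1/9, 4/9)
through Y parallel to JT: direction (0, 1); meets JG at E = (1/9, 0)
E = J + t·(G−J) with t = 1/9

t = 1/9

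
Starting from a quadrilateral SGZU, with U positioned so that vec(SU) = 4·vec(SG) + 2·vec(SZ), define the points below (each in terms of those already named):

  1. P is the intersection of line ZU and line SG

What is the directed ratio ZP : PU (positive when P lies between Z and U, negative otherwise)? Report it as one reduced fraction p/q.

ZP:PU = -1/2

Assign S = (0, 0), G = (1, 0), Z = (0, 1), U = (4, 2) — the answer is frame-independent, so this choice is without loss of generality.
1. P is the intersection of line ZU and line SG ⇒ P = (-4, 0)
P = Z + t·(U−Z) with t = -1, so ZP:PU = t:(1−t) = -1:2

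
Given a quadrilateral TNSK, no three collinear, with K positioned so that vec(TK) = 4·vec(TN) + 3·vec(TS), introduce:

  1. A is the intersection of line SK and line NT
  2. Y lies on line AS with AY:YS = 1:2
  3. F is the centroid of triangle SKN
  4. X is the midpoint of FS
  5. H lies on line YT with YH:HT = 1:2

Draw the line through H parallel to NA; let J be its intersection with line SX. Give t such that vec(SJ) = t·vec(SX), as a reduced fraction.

t = -14/3

Assign T = (0, 0), N = (1, 0), S = (0, 1), K = (4, 3) — the answer is frame-independent, so this choice is without loss of generality.
1. A is the intersection of line SK and line NT ⇒ A = (-2, 0)
2. Y lies on line AS with AY:YS = 1:2 ⇒ Y = (-4/3, 1/3)
3. F is the centroid of triangle SKN ⇒ F = (5/3, 4/3)
4. X is the midpoint of FS ⇒ X = (5/6, 7/6)
5. H lies on line YT with YH:HT = 1:2 ⇒ H = (-8/9, 2/9)
through H parallel to NA: direction (-3, 0); meets SX at J = (-35/9, 2/9)
J = S + t·(X−S) with t = -14/3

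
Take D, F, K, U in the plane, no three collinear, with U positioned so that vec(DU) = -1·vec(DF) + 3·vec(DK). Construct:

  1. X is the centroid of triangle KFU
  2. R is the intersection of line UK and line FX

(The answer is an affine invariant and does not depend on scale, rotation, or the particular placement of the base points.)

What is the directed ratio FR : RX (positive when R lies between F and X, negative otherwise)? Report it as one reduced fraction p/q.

Set D = (0, 0), F = (1, 0), K = (0, 1), U = (-1, 3); any affine frame gives the same invariant.
1. X is the centroid of triangle KFU ⇒ X = (0, 4/3)
2. R is the intersection of line UK and line FX ⇒ R = (-1/2, 2)
R = F + t·(X−F) with t = 3/2, so FR:RX = t:(1−t) = 3/2:-1/2

FR:RX = -3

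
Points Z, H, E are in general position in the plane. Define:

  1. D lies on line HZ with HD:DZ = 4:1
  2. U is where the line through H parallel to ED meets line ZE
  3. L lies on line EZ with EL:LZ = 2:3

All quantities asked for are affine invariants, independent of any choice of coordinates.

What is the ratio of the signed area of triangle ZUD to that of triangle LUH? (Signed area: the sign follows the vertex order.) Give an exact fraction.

[ZUD]:[LUH] = 5/22

Assign Z = (0, 0), H = (1, 0), E = (0, 1) — the answer is frame-independent, so this choice is without loss of generality.
1. D lies on line HZ with HD:DZ = 4:1 ⇒ D = (1/5, 0)
2. U is where the line through H parallel to ED meets line ZE ⇒ U = (0, 5)
3. L lies on line EZ with EL:LZ = 2:3 ⇒ L = (0, 3/5)
2·[ZUD] = -1, 2·[LUH] = -22/5
[ZUD]:[LUH] = -1:-22/5 = 5/22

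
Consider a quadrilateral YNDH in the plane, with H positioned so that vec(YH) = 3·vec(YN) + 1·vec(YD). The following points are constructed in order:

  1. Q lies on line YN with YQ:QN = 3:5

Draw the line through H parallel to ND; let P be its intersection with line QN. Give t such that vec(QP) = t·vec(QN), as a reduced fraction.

Choose coordinates Y = (0, 0), N = (1, 0), D = (0, 1), H = (3, 1).
1. Q lies on line YN with YQ:QN = 3:5 ⇒ Q = (3/8, 0)
through H parallel to ND: direction (-1, 1); meets QN at P = (4, 0)
P = Q + t·(N−Q) with t = 29/5

t = 29/5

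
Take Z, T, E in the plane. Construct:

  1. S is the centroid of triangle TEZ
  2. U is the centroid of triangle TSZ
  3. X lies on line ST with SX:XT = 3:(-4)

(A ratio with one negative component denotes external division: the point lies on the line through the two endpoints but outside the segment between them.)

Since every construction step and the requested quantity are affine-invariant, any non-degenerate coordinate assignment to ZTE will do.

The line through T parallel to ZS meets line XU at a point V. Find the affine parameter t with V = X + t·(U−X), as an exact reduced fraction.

Set Z = (0, 0), T = (1, 0), E = (0, 1); any affine frame gives the same invariant.
1. S is the centroid of triangle TEZ ⇒ S = (1/3, 1/3)
2. U is the centroid of triangle TSZ ⇒ U = (4/9, 1/9)
3. X lies on line ST with SX:XT = 3:(-4) ⇒ X = (-5/3, 4/3)
through T parallel to ZS: direction (1/3, 1/3); meets XU at V = (13/15, -2/15)
V = X + t·(U−X) with t = 6/5

t = 6/5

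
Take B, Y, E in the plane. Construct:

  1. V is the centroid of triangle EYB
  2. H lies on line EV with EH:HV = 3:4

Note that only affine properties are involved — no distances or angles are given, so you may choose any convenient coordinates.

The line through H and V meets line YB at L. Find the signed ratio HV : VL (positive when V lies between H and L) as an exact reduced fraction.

Work in coordinates with B = (0, 0), Y = (1, 0), E = (0, 1).
1. V is the centroid of triangle EYB ⇒ V = (1/3, 1/3)
2. H lies on line EV with EH:HV = 3:4 ⇒ H = (1/7, 5/7)
line HV meets YB at L = (1/2, 0)
V = H + t·(L−H) with t = 8/15, so HV:VL = 8/15:7/15

HV:VL = 8/7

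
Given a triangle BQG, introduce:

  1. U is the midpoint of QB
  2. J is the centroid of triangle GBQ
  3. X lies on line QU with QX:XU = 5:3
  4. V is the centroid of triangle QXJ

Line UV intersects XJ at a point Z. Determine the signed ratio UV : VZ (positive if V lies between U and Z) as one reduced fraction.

Work in coordinates with B = (0, 0), Q = (1, 0), G = (0, 1).
1. U is the midpoint of QB ⇒ U = (1/2, 0)
2. J is the centroid of triangle GBQ ⇒ J = (1/3, 1/3)
3. X lies on line QU with QX:XU = 5:3 ⇒ X = (11/16, 0)
4. V is the centroid of triangle QXJ ⇒ V = (97/144, 1/9)
line UV meets XJ at Z = (137/224, 1/14)
V = U + t·(Z−U) with t = 14/9, so UV:VZ = 14/9:-5/9

UV:VZ = -14/5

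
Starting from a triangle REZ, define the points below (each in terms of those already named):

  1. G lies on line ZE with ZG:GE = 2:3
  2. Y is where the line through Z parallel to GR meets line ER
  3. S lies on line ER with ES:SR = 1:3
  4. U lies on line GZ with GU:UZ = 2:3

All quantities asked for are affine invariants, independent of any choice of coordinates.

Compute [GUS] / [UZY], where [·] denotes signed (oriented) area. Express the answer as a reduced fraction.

Assign R = (0, 0), E = (1, 0), Z = (0, 1) — the answer is frame-independent, so this choice is without loss of generality.
1. G lies on line ZE with ZG:GE = 2:3 ⇒ G = (2/5, 3/5)
2. Y is where the line through Z parallel to GR meets line ER ⇒ Y = (-2/3, 0)
3. S lies on line ER with ES:SR = 1:3 ⇒ S = (3/4, 0)
4. U lies on line GZ with GU:UZ = 2:3 ⇒ U = (6/25, 19/25)
2·[GUS] = 1/25, 2·[UZY] = 2/5
[GUS]:[UZY] = 1/25:2/5 = 1/10

[GUS]:[UZY] = 1/10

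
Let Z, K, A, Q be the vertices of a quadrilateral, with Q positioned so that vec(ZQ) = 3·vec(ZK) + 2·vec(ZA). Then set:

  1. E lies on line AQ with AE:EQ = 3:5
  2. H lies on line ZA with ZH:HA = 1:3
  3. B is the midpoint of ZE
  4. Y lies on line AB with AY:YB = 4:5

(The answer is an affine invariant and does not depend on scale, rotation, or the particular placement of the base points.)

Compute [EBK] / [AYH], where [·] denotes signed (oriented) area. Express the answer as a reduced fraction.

[EBK]:[AYH] = -11/3

Set Z = (0, 0), K = (1, 0), A = (0, 1), Q = (3, 2); any affine frame gives the same invariant.
1. E lies on line AQ with AE:EQ = 3:5 ⇒ E = (9/8, 11/8)
2. H lies on line ZA with ZH:HA = 1:3 ⇒ H = (0, 1/4)
3. B is the midpoint of ZE ⇒ B = (9/16, 11/16)
4. Y lies on line AB with AY:YB = 4:5 ⇒ Y = (1/4, 31/36)
2·[EBK] = 11/16, 2·[AYH] = -3/16
[EBK]:[AYH] = 11/16:-3/16 = -11/3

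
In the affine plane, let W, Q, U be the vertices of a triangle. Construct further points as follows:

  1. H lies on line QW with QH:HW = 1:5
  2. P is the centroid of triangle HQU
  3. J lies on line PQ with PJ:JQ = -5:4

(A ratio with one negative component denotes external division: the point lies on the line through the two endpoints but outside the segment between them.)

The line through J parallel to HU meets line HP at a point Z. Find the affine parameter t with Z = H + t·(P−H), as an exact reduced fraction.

t = 11

Assign W = (0, 0), Q = (1, 0), U = (0, 1) — the answer is frame-independent, so this choice is without loss of generality.
1. H lies on line QW with QH:HW = 1:5 ⇒ H = (5/6, 0)
2. P is the centroid of triangle HQU ⇒ P = (11/18, 1/3)
3. J lies on line PQ with PJ:JQ = -5:4 ⇒ J = (23/9, -4/3)
through J parallel to HU: direction (-5/6, 1); meets HP at Z = (-29/18, 11/3)
Z = H + t·(P−H) with t = 11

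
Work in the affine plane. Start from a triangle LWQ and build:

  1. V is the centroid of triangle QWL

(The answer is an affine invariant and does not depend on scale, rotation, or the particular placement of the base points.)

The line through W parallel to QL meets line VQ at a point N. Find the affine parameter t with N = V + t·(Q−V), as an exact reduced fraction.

t = -2

Choose coordinates L = (0, 0), W = (1, 0), Q = (0, 1).
1. V is the centroid of triangle QWL ⇒ V = (1/3, 1/3)
through W parallel to QL: direction (0, -1); meets VQ at N = (1, -1)
N = V + t·(Q−V) with t = -2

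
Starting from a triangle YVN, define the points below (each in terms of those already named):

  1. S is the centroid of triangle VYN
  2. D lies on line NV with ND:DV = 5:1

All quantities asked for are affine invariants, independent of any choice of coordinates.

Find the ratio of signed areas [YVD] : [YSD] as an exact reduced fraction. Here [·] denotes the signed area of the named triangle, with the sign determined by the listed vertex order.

Assign Y = (0, 0), V = (1, 0), N = (0, 1) — the answer is frame-independent, so this choice is without loss of generality.
1. S is the centroid of triangle VYN ⇒ S = (1/3, 1/3)
2. D lies on line NV with ND:DV = 5:1 ⇒ D = (5/6, 1/6)
2·[YVD] = 1/6, 2·[YSD] = -2/9
[YVD]:[YSD] = 1/6:-2/9 = -3/4

[YVD]:[YSD] = -3/4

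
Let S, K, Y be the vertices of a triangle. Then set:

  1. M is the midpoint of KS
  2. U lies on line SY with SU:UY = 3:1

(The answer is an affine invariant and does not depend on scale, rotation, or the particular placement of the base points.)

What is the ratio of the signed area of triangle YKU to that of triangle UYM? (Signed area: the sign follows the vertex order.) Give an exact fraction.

Choose coordinates S = (0, 0), K = (1, 0), Y = (0, 1).
1. M is the midpoint of KS ⇒ M = (1/2, 0)
2. U lies on line SY with SU:UY = 3:1 ⇒ U = (0, 3/4)
2·[YKU] = -1/4, 2·[UYM] = -1/8
[YKU]:[UYM] = -1/4:-1/8 = 2

[YKU]:[UYM] = 2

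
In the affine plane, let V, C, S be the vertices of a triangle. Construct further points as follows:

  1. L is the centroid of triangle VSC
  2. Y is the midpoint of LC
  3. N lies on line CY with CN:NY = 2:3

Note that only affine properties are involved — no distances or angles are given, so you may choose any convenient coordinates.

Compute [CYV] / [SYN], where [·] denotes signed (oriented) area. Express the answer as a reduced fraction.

Choose coordinates V = (0, 0), C = (1, 0), S = (0, 1).
1. L is the centroid of triangle VSC ⇒ L = (1/3, 1/3)
2. Y is the midpoint of LC ⇒ Y = (2/3, 1/6)
3. N lies on line CY with CN:NY = 2:3 ⇒ N = (13/15, 1/15)
2·[CYV] = 1/6, 2·[SYN] = 1/10
[CYV]:[SYN] = 1/6:1/10 = 5/3

[CYV]:[SYN] = 5/3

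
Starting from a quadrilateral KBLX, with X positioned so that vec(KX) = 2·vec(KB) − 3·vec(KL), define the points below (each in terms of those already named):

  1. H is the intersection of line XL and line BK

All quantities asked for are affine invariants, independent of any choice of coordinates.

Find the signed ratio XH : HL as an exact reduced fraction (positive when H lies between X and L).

XH:HL = 3

Assign K = (0, 0), B = (1, 0), L = (0, 1), X = (2, -3) — the answer is frame-independent, so this choice is without loss of generality.
1. H is the intersection of line XL and line BK ⇒ H = (1/2, 0)
H = X + t·(L−X) with t = 3/4, so XH:HL = t:(1−t) = 3/4:1/4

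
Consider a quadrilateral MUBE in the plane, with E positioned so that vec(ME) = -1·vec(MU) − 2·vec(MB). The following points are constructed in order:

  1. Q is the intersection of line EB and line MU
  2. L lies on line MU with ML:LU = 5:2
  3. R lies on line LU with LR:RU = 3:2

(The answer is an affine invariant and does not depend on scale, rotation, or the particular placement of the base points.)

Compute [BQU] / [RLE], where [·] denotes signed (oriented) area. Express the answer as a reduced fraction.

[BQU]:[RLE] = 35/9

Work in coordinates with M = (0, 0), U = (1, 0), B = (0, 1), E = (-1, -2).
1. Q is the intersection of line EB and line MU ⇒ Q = (-1/3, 0)
2. L lies on line MU with ML:LU = 5:2 ⇒ L = (5/7, 0)
3. R lies on line LU with LR:RU = 3:2 ⇒ R = (31/35, 0)
2·[BQU] = 4/3, 2·[RLE] = 12/35
[BQU]:[RLE] = 4/3:12/35 = 35/9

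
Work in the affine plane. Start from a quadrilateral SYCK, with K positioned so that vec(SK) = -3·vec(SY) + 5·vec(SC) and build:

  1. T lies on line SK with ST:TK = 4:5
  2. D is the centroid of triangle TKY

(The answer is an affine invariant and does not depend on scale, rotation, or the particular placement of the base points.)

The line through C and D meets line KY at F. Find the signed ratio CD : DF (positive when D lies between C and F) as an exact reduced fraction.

Work in coordinates with S = (0, 0), Y = (1, 0), C = (0, 1), K = (-3, 5).
1. T lies on line SK with ST:TK = 4:5 ⇒ T = (-4/3, 20/9)
2. D is the centroid of triangle TKY ⇒ D = (-10/9, 65/27)
line CD meets KY at F = (-15, 20)
D = C + t·(F−C) with t = 2/27, so CD:DF = 2/27:25/27

CD:DF = 2/25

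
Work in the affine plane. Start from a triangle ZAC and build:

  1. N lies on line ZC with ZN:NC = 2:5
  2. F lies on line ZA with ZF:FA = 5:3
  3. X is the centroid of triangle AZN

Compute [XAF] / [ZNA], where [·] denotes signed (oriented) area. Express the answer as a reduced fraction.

Set Z = (0, 0), A = (1, 0), C = (0, 1); any affine frame gives the same invariant.
1. N lies on line ZC with ZN:NC = 2:5 ⇒ N = (0, 2/7)
2. F lies on line ZA with ZF:FA = 5:3 ⇒ F = (5/8, 0)
3. X is the centroid of triangle AZN ⇒ X = (1/3, 2/21)
2·[XAF] = -1/28, 2·[ZNA] = -2/7
[XAF]:[ZNA] = -1/28:-2/7 = 1/8

[XAF]:[ZNA] = 1/8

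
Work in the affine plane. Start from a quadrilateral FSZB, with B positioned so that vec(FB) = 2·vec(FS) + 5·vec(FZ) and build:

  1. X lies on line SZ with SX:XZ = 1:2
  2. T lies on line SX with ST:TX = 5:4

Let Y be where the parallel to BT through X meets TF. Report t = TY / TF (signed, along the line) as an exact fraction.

t = 6/25

Work in coordinates with F = (0, 0), S = (1, 0), Z = (0, 1), B = (2, 5).
1. X lies on line SZ with SX:XZ = 1:2 ⇒ X = (2/3, 1/3)
2. T lies on line SX with ST:TX = 5:4 ⇒ T = (22/27, 5/27)
through X parallel to BT: direction (-32/27, -130/27); meets TF at Y = (418/675, 19/135)
Y = T + t·(F−T) with t = 6/25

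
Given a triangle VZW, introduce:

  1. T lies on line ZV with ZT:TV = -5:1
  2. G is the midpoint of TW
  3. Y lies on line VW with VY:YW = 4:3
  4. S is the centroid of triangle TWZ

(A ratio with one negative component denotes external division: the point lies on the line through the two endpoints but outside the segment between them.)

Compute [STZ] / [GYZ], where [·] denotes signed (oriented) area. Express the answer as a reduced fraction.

Work in coordinates with V = (0, 0), Z = (1, 0), W = (0, 1).
1. T lies on line ZV with ZT:TV = -5:1 ⇒ T = (-1/4, 0)
2. G is the midpoint of TW ⇒ G = (-1/8, 1/2)
3. Y lies on line VW with VY:YW = 4:3 ⇒ Y = (0, 4/7)
4. S is the centroid of triangle TWZ ⇒ S = (1/4, 1/3)
2·[STZ] = 5/12, 2·[GYZ] = -1/7
[STZ]:[GYZ] = 5/12:-1/7 = -35/12

[STZ]:[GYZ] = -35/12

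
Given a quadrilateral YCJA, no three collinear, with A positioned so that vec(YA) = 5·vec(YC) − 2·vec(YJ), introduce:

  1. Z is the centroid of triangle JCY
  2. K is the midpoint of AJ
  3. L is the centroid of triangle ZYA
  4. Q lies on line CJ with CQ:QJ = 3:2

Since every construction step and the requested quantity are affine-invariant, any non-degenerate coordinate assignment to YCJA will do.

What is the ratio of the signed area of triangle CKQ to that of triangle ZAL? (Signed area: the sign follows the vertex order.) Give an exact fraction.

Work in coordinates with Y = (0, 0), C = (1, 0), J = (0, 1), A = (5, -2).
1. Z is the centroid of triangle JCY ⇒ Z = (1/3, 1/3)
2. K is the midpoint of AJ ⇒ K = (5/2, -1/2)
3. L is the centroid of triangle ZYA ⇒ L = (16/9, -5/9)
4. Q lies on line CJ with CQ:QJ = 3:2 ⇒ Q = (2/5, 3/5)
2·[CKQ] = 3/5, 2·[ZAL] = -7/9
[CKQ]:[ZAL] = 3/5:-7/9 = -27/35

[CKQ]:[ZAL] = -27/35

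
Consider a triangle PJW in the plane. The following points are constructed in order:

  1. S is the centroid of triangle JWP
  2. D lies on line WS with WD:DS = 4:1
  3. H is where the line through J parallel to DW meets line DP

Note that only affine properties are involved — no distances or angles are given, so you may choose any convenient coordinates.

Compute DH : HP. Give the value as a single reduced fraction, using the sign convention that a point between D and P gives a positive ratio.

Work in coordinates with P = (0, 0), J = (1, 0), W = (0, 1).
1. S is the centroid of triangle JWP ⇒ S = (1/3, 1/3)
2. D lies on line WS with WD:DS = 4:1 ⇒ D = (4/15, 7/15)
3. H is where the line through J parallel to DW meets line DP ⇒ H = (8/15, 14/15)
H = D + t·(P−D) with t = -1, so DH:HP = t:(1−t) = -1:2

DH:HP = -1/2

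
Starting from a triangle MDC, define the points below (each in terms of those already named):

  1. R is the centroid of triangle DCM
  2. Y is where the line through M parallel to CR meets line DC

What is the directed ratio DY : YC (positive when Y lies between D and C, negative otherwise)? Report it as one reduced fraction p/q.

DY:YC = -2

Assign M = (0, 0), D = (1, 0), C = (0, 1) — the answer is frame-independent, so this choice is without loss of generality.
1. R is the centroid of triangle DCM ⇒ R = (1/3, 1/3)
2. Y is where the line through M parallel to CR meets line DC ⇒ Y = (-1, 2)
Y = D + t·(C−D) with t = 2, so DY:YC = t:(1−t) = 2:-1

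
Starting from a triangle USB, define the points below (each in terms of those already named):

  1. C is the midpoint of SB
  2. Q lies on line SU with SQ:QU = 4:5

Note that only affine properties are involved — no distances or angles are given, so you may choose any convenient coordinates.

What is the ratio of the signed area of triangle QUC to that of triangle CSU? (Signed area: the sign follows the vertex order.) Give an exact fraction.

[QUC]:[CSU] = 5/9

Set U = (0, 0), S = (1, 0), B = (0, 1); any affine frame gives the same invariant.
1. C is the midpoint of SB ⇒ C = (1/2, 1/2)
2. Q lies on line SU with SQ:QU = 4:5 ⇒ Q = (5/9, 0)
2·[QUC] = -5/18, 2·[CSU] = -1/2
[QUC]:[CSU] = -5/18:-1/2 = 5/9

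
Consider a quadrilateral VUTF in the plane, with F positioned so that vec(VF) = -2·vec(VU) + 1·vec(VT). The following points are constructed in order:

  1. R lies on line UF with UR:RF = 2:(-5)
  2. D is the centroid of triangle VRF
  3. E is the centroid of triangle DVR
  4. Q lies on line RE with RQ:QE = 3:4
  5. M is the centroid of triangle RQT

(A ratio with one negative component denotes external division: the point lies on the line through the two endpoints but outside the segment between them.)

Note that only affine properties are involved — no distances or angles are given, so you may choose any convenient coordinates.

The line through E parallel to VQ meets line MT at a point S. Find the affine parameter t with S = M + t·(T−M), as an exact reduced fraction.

t = -113/281

Set V = (0, 0), U = (1, 0), T = (0, 1), F = (-2, 1); any affine frame gives the same invariant.
1. R lies on line UF with UR:RF = 2:(-5) ⇒ R = (3, -2/3)
2. D is the centroid of triangle VRF ⇒ D = (1/3, 1/9)
3. E is the centroid of triangle DVR ⇒ E = (10/9, -5/27)
4. Q lies on line RE with RQ:QE = 3:4 ⇒ Q = (46/21, -29/63)
5. M is the centroid of triangle RQT ⇒ M = (109/63, -8/189)
through E parallel to VQ: direction (46/21, -29/63); meets MT at S = (42946/17703, -24509/53109)
S = M + t·(T−M) with t = -113/281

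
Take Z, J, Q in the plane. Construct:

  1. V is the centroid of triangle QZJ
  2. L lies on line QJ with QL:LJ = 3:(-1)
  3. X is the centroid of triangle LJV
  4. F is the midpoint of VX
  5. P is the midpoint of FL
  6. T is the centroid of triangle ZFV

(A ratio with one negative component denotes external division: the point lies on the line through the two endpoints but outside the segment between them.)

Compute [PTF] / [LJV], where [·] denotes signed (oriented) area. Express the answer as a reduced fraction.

Set Z = (0, 0), J = (1, 0), Q = (0, 1); any affine frame gives the same invariant.
1. V is the centroid of triangle QZJ ⇒ V = (1/3, 1/3)
2. L lies on line QJ with QL:LJ = 3:(-1) ⇒ L = (3/2, -1/2)
3. X is the centroid of triangle LJV ⇒ X = (17/18, -1/18)
4. F is the midpoint of VX ⇒ F = (23/36, 5/36)
5. P is the midpoint of FL ⇒ P = (77/72, -13/72)
6. T is the centroid of triangle ZFV ⇒ T = (35/108, 17/108)
2·[PTF] = -5/54, 2·[LJV] = 1/6
[PTF]:[LJV] = -5/54:1/6 = -5/9

[PTF]:[LJV] = -5/9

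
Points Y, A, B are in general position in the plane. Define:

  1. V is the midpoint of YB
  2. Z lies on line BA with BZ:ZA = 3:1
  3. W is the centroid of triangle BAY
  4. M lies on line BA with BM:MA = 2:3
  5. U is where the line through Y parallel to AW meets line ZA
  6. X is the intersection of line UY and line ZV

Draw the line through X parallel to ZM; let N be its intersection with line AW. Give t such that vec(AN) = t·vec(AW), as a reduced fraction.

t = 15/2

Work in coordinates with Y = (0, 0), A = (1, 0), B = (0, 1).
1. V is the midpoint of YB ⇒ V = (0, 1/2)
2. Z lies on line BA with BZ:ZA = 3:1 ⇒ Z = (3/4, 1/4)
3. W is the centroid of triangle BAY ⇒ W = (1/3, 1/3)
4. M lies on line BA with BM:MA = 2:3 ⇒ M = (2/5, 3/5)
5. U is where the line through Y parallel to AW meets line ZA ⇒ U = (2, -1)
6. X is the intersection of line UY and line ZV ⇒ X = (-3, 3/2)
through X parallel to ZM: direction (-7/20, 7/20); meets AW at N = (-4, 5/2)
N = A + t·(W−A) with t = 15/2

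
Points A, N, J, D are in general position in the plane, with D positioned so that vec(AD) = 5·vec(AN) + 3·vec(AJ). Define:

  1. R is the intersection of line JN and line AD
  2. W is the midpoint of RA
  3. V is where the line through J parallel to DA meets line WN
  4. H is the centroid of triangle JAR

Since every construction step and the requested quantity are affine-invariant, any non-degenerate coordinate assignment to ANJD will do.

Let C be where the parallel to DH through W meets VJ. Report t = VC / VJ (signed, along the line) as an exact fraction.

Assign A = (0, 0), N = (1, 0), J = (0, 1), D = (5, 3) — the answer is frame-independent, so this choice is without loss of generality.
1. R is the intersection of line JN and line AD ⇒ R = (5/8, 3/8)
2. W is the midpoint of RA ⇒ W = (5/16, 3/16)
3. V is where the line through J parallel to DA meets line WN ⇒ V = (-5/6, 1/2)
4. H is the centroid of triangle JAR ⇒ H = (5/24, 11/24)
through W parallel to DH: direction (-115/24, -61/24); meets VJ at C = (-225/16, -119/16)
C = V + t·(J−V) with t = -127/8

t = -127/8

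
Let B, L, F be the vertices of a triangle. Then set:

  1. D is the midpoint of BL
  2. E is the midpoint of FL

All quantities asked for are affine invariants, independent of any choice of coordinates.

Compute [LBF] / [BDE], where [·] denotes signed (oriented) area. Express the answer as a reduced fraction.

Choose coordinates B = (0, 0), L = (1, 0), F = (0, 1).
1. D is the midpoint of BL ⇒ D = (1/2, 0)
2. E is the midpoint of FL ⇒ E = (1/2, 1/2)
2·[LBF] = -1, 2·[BDE] = 1/4
[LBF]:[BDE] = -1:1/4 = -4

[LBF]:[BDE] = -4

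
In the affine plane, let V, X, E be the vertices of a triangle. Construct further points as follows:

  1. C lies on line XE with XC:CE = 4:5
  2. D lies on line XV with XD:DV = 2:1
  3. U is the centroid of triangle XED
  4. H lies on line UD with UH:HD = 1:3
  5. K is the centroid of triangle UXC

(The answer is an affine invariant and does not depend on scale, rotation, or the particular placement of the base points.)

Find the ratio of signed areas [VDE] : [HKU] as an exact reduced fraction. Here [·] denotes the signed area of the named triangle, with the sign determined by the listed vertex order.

Choose coordinates V = (0, 0), X = (1, 0), E = (0, 1).
1. C lies on line XE with XC:CE = 4:5 ⇒ C = (5/9, 4/9)
2. D lies on line XV with XD:DV = 2:1 ⇒ D = (1/3, 0)
3. U is the centroid of triangle XED ⇒ U = (4/9, 1/3)
4. H lies on line UD with UH:HD = 1:3 ⇒ H = (5/12, 1/4)
5. K is the centroid of triangle UXC ⇒ K = (2/3, 7/27)
2·[VDE] = 1/3, 2·[HKU] = 5/243
[VDE]:[HKU] = 1/3:5/243 = 81/5

[VDE]:[HKU] = 81/5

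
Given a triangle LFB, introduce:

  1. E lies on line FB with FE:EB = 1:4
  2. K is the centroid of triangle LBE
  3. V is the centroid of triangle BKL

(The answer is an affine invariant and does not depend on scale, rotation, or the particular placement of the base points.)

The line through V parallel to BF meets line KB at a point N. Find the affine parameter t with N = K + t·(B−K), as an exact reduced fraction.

t = -1/3

Work in coordinates with L = (0, 0), F = (1, 0), B = (0, 1).
1. E lies on line FB with FE:EB = 1:4 ⇒ E = (4/5, 1/5)
2. K is the centroid of triangle LBE ⇒ K = (4/15, 2/5)
3. V is the centroid of triangle BKL ⇒ V = (4/45, 7/15)
through V parallel to BF: direction (1, -1); meets KB at N = (16/45, 1/5)
N = K + t·(B−K) with t = -1/3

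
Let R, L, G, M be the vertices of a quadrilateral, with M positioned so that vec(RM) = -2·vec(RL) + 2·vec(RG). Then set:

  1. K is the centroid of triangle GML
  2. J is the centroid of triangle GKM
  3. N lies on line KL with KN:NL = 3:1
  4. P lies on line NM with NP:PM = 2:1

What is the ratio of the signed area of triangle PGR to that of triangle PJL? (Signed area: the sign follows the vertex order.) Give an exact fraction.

[PGR]:[PJL] = 15/4

Set R = (0, 0), L = (1, 0), G = (0, 1), M = (-2, 2); any affine frame gives the same invariant.
1. K is the centroid of triangle GML ⇒ K = (-1/3, 1)
2. J is the centroid of triangle GKM ⇒ J = (-7/9, 4/3)
3. N lies on line KL with KN:NL = 3:1 ⇒ N = (2/3, 1/4)
4. P lies on line NM with NP:PM = 2:1 ⇒ P = (-10/9, 17/12)
2·[PGR] = -10/9, 2·[PJL] = -8/27
[PGR]:[PJL] = -10/9:-8/27 = 15/4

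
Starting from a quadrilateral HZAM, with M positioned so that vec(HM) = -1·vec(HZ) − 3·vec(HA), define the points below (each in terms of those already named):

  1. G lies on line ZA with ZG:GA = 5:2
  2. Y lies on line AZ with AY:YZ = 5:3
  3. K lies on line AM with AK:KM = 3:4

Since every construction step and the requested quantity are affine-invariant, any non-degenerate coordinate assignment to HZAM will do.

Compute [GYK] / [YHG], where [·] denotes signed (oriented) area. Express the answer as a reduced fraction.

[GYK]:[YHG] = 15/7

Work in coordinates with H = (0, 0), Z = (1, 0), A = (0, 1), M = (-1, -3).
1. G lies on line ZA with ZG:GA = 5:2 ⇒ G = (2/7, 5/7)
2. Y lies on line AZ with AY:YZ = 5:3 ⇒ Y = (5/8, 3/8)
3. K lies on line AM with AK:KM = 3:4 ⇒ K = (-3/7, -5/7)
2·[GYK] = -285/392, 2·[YHG] = -19/56
[GYK]:[YHG] = -285/392:-19/56 = 15/7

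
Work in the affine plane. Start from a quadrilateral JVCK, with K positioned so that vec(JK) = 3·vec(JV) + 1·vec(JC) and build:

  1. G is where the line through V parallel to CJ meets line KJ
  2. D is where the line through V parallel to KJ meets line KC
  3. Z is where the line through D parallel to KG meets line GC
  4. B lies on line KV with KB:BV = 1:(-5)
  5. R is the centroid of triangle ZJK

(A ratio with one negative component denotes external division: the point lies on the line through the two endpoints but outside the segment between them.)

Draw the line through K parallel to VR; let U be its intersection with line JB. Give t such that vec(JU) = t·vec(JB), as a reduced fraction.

Work in coordinates with J = (0, 0), V = (1, 0), C = (0, 1), K = (3, 1).
1. G is where the line through V parallel to CJ meets line KJ ⇒ G = (1, 1/3)
2. D is where the line through V parallel to KJ meets line KC ⇒ D = (4, 1)
3. Z is where the line through D parallel to KG meets line GC ⇒ Z = (4/3, 1/9)
4. B lies on line KV with KB:BV = 1:(-5) ⇒ B = (7/2, 5/4)
5. R is the centroid of triangle ZJK ⇒ R = (13/9, 10/27)
through K parallel to VR: direction (4/9, 10/27); meets JB at U = (63/20, 9/8)
U = J + t·(B−J) with t = 9/10

t = 9/10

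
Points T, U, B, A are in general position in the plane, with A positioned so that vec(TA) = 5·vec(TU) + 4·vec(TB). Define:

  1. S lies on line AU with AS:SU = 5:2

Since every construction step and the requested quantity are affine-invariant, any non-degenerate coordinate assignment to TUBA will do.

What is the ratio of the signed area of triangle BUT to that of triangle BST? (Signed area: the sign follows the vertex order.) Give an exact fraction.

[BUT]:[BST] = 7/15

Set T = (0, 0), U = (1, 0), B = (0, 1), A = (5, 4); any affine frame gives the same invariant.
1. S lies on line AU with AS:SU = 5:2 ⇒ S = (15/7, 8/7)
2·[BUT] = -1, 2·[BST] = -15/7
[BUT]:[BST] = -1:-15/7 = 7/15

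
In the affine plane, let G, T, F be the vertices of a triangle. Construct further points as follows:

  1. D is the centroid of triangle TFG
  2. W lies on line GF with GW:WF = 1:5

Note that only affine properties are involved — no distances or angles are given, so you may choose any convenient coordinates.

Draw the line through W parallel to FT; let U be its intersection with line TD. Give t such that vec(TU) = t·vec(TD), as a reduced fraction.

Set G = (0, 0), T = (1, 0), F = (0, 1); any affine frame gives the same invariant.
1. D is the centroid of triangle TFG ⇒ D = (1/3, 1/3)
2. W lies on line GF with GW:WF = 1:5 ⇒ W = (0, 1/6)
through W parallel to FT: direction (1, -1); meets TD at U = (-2/3, 5/6)
U = T + t·(D−T) with t = 5/2

t = 5/2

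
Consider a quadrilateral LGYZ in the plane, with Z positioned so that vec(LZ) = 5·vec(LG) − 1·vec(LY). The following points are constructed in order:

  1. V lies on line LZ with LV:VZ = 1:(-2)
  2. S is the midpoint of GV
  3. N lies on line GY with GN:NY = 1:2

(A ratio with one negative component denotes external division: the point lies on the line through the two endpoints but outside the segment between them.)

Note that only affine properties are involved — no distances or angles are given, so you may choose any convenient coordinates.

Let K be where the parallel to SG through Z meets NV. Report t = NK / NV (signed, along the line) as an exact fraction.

t = 11/5

Work in coordinates with L = (0, 0), G = (1, 0), Y = (0, 1), Z = (5, -1).
1. V lies on line LZ with LV:VZ = 1:(-2) ⇒ V = (-5, 1)
2. S is the midpoint of GV ⇒ S = (-2, 1/2)
3. N lies on line GY with GN:NY = 1:2 ⇒ N = (2/3, 1/3)
through Z parallel to SG: direction (3, -1/2); meets NV at K = (-59/5, 9/5)
K = N + t·(V−N) with t = 11/5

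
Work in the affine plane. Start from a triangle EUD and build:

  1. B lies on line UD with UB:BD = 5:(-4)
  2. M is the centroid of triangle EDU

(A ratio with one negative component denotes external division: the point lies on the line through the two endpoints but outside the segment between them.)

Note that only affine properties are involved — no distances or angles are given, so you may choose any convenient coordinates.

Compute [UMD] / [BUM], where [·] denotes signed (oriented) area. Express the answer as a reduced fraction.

[UMD]:[BUM] = 1/5

Work in coordinates with E = (0, 0), U = (1, 0), D = (0, 1).
1. B lies on line UD with UB:BD = 5:(-4) ⇒ B = (-4, 5)
2. M is the centroid of triangle EDU ⇒ M = (1/3, 1/3)
2·[UMD] = -1/3, 2·[BUM] = -5/3
[UMD]:[BUM] = -1/3:-5/3 = 1/5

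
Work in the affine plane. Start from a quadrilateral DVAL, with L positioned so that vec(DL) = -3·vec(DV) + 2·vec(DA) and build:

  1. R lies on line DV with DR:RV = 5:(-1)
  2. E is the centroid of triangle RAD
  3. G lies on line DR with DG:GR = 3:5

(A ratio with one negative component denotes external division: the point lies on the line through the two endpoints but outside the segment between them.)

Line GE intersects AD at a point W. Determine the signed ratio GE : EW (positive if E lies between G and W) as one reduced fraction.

Assign D = (0, 0), V = (1, 0), A = (0, 1), L = (-3, 2) — the answer is frame-independent, so this choice is without loss of generality.
1. R lies on line DV with DR:RV = 5:(-1) ⇒ R = (5/4, 0)
2. E is the centroid of triangle RAD ⇒ E = (5/12, 1/3)
3. G lies on line DR with DG:GR = 3:5 ⇒ G = (15/32, 0)
line GE meets AD at W = (0, 3)
E = G + t·(W−G) with t = 1/9, so GE:EW = 1/9:8/9

GE:EW = 1/8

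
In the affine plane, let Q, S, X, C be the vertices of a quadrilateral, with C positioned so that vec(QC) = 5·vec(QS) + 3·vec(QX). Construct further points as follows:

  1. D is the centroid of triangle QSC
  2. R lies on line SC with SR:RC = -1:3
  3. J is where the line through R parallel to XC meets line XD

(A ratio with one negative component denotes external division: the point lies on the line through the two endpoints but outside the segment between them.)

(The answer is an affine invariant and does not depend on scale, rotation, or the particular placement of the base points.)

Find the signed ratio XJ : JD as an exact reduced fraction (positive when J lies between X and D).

Set Q = (0, 0), S = (1, 0), X = (0, 1), C = (5, 3); any affine frame gives the same invariant.
1. D is the centroid of triangle QSC ⇒ D = (2, 1)
2. R lies on line SC with SR:RC = -1:3 ⇒ R = (-1, -3/2)
3. J is where the line through R parallel to XC meets line XD ⇒ J = (21/4, 1)
J = X + t·(D−X) with t = 21/8, so XJ:JD = t:(1−t) = 21/8:-13/8

XJ:JD = -21/13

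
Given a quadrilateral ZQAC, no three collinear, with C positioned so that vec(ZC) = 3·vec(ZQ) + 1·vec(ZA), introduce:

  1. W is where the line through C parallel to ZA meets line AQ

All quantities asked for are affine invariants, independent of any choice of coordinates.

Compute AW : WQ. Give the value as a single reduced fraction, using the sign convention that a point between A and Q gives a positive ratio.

AW:WQ = -3/2

Choose coordinates Z = (0, 0), Q = (1, 0), A = (0, 1), C = (3, 1).
1. W is where the line through C parallel to ZA meets line AQ ⇒ W = (3, -2)
W = A + t·(Q−A) with t = 3, so AW:WQ = t:(1−t) = 3:-2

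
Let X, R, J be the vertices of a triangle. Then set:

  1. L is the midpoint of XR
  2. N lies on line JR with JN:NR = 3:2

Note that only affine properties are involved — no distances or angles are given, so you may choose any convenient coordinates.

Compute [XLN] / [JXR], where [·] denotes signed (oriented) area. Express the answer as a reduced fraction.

Choose coordinates X = (0, 0), R = (1, 0), J = (0, 1).
1. L is the midpoint of XR ⇒ L = (1/2, 0)
2. N lies on line JR with JN:NR = 3:2 ⇒ N = (3/5, 2/5)
2·[XLN] = 1/5, 2·[JXR] = 1
[XLN]:[JXR] = 1/5:1 = 1/5

[XLN]:[JXR] = 1/5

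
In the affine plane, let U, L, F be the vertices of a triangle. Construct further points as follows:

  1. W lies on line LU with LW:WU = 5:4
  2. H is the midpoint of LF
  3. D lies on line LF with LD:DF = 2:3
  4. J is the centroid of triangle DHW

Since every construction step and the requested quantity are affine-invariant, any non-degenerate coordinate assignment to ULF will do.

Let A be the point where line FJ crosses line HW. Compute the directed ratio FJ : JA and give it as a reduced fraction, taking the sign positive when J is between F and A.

Choose coordinates U = (0, 0), L = (1, 0), F = (0, 1).
1. W lies on line LU with LW:WU = 5:4 ⇒ W = (4/9, 0)
2. H is the midpoint of LF ⇒ H = (1/2, 1/2)
3. D lies on line LF with LD:DF = 2:3 ⇒ D = (3/5, 2/5)
4. J is the centroid of triangle DHW ⇒ J = (139/270, 3/10)
line FJ meets HW at A = (139/288, 11/32)
J = F + t·(A−F) with t = 16/15, so FJ:JA = 16/15:-1/15

FJ:JA = -16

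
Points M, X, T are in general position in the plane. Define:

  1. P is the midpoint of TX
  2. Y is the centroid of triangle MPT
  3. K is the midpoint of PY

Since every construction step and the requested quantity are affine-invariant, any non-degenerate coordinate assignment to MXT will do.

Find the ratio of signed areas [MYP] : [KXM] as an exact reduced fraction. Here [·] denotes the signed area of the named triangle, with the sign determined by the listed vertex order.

Choose coordinates M = (0, 0), X = (1, 0), T = (0, 1).
1. P is the midpoint of TX ⇒ P = (1/2, 1/2)
2. Y is the centroid of triangle MPT ⇒ Y = (1/6, 1/2)
3. K is the midpoint of PY ⇒ K = (1/3, 1/2)
2·[MYP] = -1/6, 2·[KXM] = -1/2
[MYP]:[KXM] = -1/6:-1/2 = 1/3

[MYP]:[KXM] = 1/3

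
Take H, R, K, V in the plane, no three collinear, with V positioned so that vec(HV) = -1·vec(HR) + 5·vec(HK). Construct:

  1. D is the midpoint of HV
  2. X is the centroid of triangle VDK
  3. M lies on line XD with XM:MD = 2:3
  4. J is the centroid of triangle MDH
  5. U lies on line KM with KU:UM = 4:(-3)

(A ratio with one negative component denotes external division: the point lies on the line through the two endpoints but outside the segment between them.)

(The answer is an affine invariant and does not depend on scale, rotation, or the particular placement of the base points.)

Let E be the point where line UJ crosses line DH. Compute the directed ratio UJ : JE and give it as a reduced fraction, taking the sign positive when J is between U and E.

UJ:JE = -34

Set H = (0, 0), R = (1, 0), K = (0, 1), V = (-1, 5); any affine frame gives the same invariant.
1. D is the midpoint of HV ⇒ D = (-1/2, 5/2)
2. X is the centroid of triangle VDK ⇒ X = (-1/2, 17/6)
3. M lies on line XD with XM:MD = 2:3 ⇒ M = (-1/2, 27/10)
4. J is the centroid of triangle MDH ⇒ J = (-1/3, 26/15)
5. U lies on line KM with KU:UM = 4:(-3) ⇒ U = (-2, 39/5)
line UJ meets DH at E = (-13/34, 65/34)
J = U + t·(E−U) with t = 34/33, so UJ:JE = 34/33:-1/33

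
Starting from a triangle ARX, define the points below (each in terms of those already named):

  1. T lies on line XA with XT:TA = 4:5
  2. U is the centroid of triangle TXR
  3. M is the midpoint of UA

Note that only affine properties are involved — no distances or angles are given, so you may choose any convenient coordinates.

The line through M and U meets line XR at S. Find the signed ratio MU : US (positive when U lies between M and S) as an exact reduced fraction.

Work in coordinates with A = (0, 0), R = (1, 0), X = (0, 1).
1. T lies on line XA with XT:TA = 4:5 ⇒ T = (0, 5/9)
2. U is the centroid of triangle TXR ⇒ U = (1/3, 14/27)
3. M is the midpoint of UA ⇒ M = (1/6, 7/27)
line MU meets XR at S = (9/23, 14/23)
U = M + t·(S−M) with t = 23/31, so MU:US = 23/31:8/31

MU:US = 23/8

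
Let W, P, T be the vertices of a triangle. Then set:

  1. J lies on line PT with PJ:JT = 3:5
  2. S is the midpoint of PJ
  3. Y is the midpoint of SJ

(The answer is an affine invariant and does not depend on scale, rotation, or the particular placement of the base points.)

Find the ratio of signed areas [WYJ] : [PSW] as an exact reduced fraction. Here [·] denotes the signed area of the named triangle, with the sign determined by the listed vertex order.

[WYJ]:[PSW] = 1/2

Assign W = (0, 0), P = (1, 0), T = (0, 1) — the answer is frame-independent, so this choice is without loss of generality.
1. J lies on line PT with PJ:JT = 3:5 ⇒ J = (5/8, 3/8)
2. S is the midpoint of PJ ⇒ S = (13/16, 3/16)
3. Y is the midpoint of SJ ⇒ Y = (23/32, 9/32)
2·[WYJ] = 3/32, 2·[PSW] = 3/16
[WYJ]:[PSW] = 3/32:3/16 = 1/2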